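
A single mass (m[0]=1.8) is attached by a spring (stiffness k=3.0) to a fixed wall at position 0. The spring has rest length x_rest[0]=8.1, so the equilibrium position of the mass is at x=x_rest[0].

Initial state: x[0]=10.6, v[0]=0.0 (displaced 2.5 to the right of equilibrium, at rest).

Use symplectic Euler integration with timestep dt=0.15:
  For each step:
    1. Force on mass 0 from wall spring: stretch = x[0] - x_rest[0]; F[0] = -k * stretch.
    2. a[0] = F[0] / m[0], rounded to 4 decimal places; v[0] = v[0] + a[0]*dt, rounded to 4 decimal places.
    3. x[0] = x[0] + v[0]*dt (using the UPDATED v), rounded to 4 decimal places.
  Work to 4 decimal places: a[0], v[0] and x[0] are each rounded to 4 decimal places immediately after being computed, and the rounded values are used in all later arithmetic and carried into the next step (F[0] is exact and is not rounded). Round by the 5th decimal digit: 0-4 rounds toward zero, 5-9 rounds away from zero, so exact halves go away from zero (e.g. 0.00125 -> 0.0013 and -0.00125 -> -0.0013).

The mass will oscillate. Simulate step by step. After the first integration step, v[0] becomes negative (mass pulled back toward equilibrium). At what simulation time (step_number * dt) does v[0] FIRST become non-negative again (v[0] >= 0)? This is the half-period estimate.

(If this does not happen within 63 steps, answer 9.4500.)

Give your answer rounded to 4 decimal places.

Step 0: x=[10.6000] v=[0.0000]
Step 1: x=[10.5063] v=[-0.6250]
Step 2: x=[10.3223] v=[-1.2266]
Step 3: x=[10.0550] v=[-1.7822]
Step 4: x=[9.7144] v=[-2.2709]
Step 5: x=[9.3132] v=[-2.6745]
Step 6: x=[8.8665] v=[-2.9778]
Step 7: x=[8.3911] v=[-3.1694]
Step 8: x=[7.9048] v=[-3.2422]
Step 9: x=[7.4258] v=[-3.1934]
Step 10: x=[6.9721] v=[-3.0248]
Step 11: x=[6.5607] v=[-2.7428]
Step 12: x=[6.2070] v=[-2.3580]
Step 13: x=[5.9243] v=[-1.8848]
Step 14: x=[5.7232] v=[-1.3409]
Step 15: x=[5.6112] v=[-0.7467]
Step 16: x=[5.5925] v=[-0.1245]
Step 17: x=[5.6679] v=[0.5024]
First v>=0 after going negative at step 17, time=2.5500

Answer: 2.5500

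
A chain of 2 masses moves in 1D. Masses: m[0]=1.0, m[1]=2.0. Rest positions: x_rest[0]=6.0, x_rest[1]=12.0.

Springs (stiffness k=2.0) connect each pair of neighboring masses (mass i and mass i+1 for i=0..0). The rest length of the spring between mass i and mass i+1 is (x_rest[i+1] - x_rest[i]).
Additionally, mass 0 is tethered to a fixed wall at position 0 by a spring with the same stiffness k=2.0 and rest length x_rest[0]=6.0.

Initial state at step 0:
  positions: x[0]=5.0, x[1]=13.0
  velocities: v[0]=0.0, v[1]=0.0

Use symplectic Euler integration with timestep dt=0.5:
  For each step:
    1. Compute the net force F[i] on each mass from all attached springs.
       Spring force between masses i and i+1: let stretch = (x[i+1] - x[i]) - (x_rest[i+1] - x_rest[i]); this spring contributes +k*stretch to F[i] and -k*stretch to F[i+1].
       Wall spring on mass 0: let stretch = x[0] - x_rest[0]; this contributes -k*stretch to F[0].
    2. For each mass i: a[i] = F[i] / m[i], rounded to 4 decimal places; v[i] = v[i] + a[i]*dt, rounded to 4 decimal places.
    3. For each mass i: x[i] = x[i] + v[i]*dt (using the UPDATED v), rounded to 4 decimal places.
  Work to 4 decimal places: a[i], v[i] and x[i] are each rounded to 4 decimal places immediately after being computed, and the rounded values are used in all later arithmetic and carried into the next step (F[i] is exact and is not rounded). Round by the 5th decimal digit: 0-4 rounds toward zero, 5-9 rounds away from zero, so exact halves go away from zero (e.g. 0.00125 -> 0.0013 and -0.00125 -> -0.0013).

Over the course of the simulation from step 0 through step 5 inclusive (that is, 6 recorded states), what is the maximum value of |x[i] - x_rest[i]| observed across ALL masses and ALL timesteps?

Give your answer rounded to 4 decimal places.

Step 0: x=[5.0000 13.0000] v=[0.0000 0.0000]
Step 1: x=[6.5000 12.5000] v=[3.0000 -1.0000]
Step 2: x=[7.7500 12.0000] v=[2.5000 -1.0000]
Step 3: x=[7.2500 11.9375] v=[-1.0000 -0.1250]
Step 4: x=[5.4688 12.2032] v=[-3.5625 0.5313]
Step 5: x=[4.3204 12.2853] v=[-2.2969 0.1641]
Max displacement = 1.7500

Answer: 1.7500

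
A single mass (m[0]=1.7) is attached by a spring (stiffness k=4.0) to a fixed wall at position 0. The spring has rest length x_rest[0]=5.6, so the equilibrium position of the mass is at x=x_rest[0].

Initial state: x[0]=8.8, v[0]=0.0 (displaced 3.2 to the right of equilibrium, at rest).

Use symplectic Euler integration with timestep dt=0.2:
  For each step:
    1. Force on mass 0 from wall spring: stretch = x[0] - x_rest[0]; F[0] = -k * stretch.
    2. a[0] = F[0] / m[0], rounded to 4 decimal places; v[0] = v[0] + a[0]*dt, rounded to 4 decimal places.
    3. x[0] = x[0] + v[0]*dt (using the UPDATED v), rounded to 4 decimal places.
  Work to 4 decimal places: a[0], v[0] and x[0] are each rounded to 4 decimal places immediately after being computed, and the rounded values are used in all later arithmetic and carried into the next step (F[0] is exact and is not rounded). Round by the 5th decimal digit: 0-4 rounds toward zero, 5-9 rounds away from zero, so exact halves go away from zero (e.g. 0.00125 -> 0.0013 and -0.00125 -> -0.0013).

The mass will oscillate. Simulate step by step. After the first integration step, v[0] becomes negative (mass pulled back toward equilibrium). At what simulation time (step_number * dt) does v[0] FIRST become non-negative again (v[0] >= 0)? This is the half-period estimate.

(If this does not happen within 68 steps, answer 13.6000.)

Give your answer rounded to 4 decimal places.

Answer: 2.2000

Derivation:
Step 0: x=[8.8000] v=[0.0000]
Step 1: x=[8.4988] v=[-1.5059]
Step 2: x=[7.9248] v=[-2.8700]
Step 3: x=[7.1320] v=[-3.9640]
Step 4: x=[6.1950] v=[-4.6849]
Step 5: x=[5.2020] v=[-4.9649]
Step 6: x=[4.2465] v=[-4.7776]
Step 7: x=[3.4184] v=[-4.1407]
Step 8: x=[2.7956] v=[-3.1141]
Step 9: x=[2.4367] v=[-1.7944]
Step 10: x=[2.3755] v=[-0.3058]
Step 11: x=[2.6178] v=[1.2116]
First v>=0 after going negative at step 11, time=2.2000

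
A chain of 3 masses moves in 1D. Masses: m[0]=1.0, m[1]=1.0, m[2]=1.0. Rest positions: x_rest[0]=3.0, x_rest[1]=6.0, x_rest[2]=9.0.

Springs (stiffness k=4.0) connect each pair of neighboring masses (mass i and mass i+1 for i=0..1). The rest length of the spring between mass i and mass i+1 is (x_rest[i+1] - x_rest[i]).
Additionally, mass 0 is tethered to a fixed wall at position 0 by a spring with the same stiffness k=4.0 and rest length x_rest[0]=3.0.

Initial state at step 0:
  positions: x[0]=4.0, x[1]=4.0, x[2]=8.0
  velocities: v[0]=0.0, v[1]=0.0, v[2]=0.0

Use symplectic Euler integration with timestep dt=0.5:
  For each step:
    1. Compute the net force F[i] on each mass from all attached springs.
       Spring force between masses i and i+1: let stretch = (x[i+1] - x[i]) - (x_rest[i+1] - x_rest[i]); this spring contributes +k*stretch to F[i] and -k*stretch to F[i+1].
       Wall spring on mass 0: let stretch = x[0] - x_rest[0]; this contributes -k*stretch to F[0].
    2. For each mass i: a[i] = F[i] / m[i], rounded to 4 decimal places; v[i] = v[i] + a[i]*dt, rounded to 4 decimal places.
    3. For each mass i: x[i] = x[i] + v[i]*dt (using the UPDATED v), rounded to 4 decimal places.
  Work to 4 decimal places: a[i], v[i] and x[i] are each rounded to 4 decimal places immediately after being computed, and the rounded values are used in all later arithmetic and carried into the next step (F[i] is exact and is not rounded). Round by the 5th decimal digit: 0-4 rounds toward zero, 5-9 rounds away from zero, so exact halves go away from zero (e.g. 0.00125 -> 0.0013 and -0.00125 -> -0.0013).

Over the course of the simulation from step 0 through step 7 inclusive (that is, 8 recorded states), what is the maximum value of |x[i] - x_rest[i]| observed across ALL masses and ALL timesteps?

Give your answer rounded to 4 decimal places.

Answer: 3.0000

Derivation:
Step 0: x=[4.0000 4.0000 8.0000] v=[0.0000 0.0000 0.0000]
Step 1: x=[0.0000 8.0000 7.0000] v=[-8.0000 8.0000 -2.0000]
Step 2: x=[4.0000 3.0000 10.0000] v=[8.0000 -10.0000 6.0000]
Step 3: x=[3.0000 6.0000 9.0000] v=[-2.0000 6.0000 -2.0000]
Step 4: x=[2.0000 9.0000 8.0000] v=[-2.0000 6.0000 -2.0000]
Step 5: x=[6.0000 4.0000 11.0000] v=[8.0000 -10.0000 6.0000]
Step 6: x=[2.0000 8.0000 10.0000] v=[-8.0000 8.0000 -2.0000]
Step 7: x=[2.0000 8.0000 10.0000] v=[0.0000 0.0000 0.0000]
Max displacement = 3.0000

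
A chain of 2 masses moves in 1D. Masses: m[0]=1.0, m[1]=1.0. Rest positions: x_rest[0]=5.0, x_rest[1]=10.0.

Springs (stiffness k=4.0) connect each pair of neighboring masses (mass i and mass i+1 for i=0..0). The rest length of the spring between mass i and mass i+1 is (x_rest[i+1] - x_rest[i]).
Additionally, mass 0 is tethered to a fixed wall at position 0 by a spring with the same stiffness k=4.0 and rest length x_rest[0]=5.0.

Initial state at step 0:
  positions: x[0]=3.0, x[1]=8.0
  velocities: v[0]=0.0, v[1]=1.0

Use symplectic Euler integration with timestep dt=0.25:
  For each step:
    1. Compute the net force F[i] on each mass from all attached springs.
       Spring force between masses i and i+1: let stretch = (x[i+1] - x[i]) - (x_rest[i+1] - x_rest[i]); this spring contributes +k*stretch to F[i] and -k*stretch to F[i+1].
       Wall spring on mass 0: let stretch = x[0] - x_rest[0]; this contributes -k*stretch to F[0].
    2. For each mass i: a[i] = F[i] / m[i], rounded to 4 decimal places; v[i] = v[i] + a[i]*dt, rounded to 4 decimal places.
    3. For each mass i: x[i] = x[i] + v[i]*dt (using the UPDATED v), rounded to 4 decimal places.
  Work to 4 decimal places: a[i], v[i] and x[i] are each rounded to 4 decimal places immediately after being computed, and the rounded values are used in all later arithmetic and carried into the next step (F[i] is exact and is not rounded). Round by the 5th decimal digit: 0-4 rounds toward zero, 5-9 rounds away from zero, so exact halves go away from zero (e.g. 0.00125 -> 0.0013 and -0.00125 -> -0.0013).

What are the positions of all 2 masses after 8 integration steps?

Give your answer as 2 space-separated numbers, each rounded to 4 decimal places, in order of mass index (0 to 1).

Step 0: x=[3.0000 8.0000] v=[0.0000 1.0000]
Step 1: x=[3.5000 8.2500] v=[2.0000 1.0000]
Step 2: x=[4.3125 8.5625] v=[3.2500 1.2500]
Step 3: x=[5.1094 9.0625] v=[3.1875 2.0000]
Step 4: x=[5.6172 9.8242] v=[2.0312 3.0469]
Step 5: x=[5.7725 10.7842] v=[0.6210 3.8399]
Step 6: x=[5.7376 11.7413] v=[-0.1398 3.8282]
Step 7: x=[5.7692 12.4474] v=[0.1263 2.8245]
Step 8: x=[6.0280 12.7340] v=[1.0353 1.1463]

Answer: 6.0280 12.7340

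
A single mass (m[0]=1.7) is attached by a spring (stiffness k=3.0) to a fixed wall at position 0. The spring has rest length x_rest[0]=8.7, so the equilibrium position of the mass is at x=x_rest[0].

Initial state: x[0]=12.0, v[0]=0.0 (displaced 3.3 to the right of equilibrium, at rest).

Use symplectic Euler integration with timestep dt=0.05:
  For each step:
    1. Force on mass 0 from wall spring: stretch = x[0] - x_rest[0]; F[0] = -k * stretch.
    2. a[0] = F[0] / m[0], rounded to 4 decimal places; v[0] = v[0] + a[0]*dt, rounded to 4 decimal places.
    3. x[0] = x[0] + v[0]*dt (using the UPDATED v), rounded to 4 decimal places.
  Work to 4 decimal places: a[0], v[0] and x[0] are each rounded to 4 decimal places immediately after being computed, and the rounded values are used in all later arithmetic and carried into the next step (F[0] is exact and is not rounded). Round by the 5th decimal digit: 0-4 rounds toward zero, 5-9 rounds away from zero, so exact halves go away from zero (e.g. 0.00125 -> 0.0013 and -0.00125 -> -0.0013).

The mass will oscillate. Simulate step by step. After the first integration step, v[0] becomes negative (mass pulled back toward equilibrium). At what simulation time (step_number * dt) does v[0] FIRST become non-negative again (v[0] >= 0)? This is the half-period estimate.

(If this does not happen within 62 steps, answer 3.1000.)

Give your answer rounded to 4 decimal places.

Answer: 2.4000

Derivation:
Step 0: x=[12.0000] v=[0.0000]
Step 1: x=[11.9854] v=[-0.2912]
Step 2: x=[11.9563] v=[-0.5811]
Step 3: x=[11.9129] v=[-0.8684]
Step 4: x=[11.8553] v=[-1.1519]
Step 5: x=[11.7838] v=[-1.4303]
Step 6: x=[11.6987] v=[-1.7024]
Step 7: x=[11.6004] v=[-1.9670]
Step 8: x=[11.4893] v=[-2.2229]
Step 9: x=[11.3659] v=[-2.4690]
Step 10: x=[11.2307] v=[-2.7042]
Step 11: x=[11.0843] v=[-2.9275]
Step 12: x=[10.9274] v=[-3.1379]
Step 13: x=[10.7607] v=[-3.3344]
Step 14: x=[10.5849] v=[-3.5162]
Step 15: x=[10.4008] v=[-3.6825]
Step 16: x=[10.2092] v=[-3.8326]
Step 17: x=[10.0109] v=[-3.9658]
Step 18: x=[9.8068] v=[-4.0815]
Step 19: x=[9.5978] v=[-4.1792]
Step 20: x=[9.3849] v=[-4.2584]
Step 21: x=[9.1690] v=[-4.3188]
Step 22: x=[8.9510] v=[-4.3602]
Step 23: x=[8.7319] v=[-4.3823]
Step 24: x=[8.5126] v=[-4.3851]
Step 25: x=[8.2942] v=[-4.3686]
Step 26: x=[8.0776] v=[-4.3328]
Step 27: x=[7.8637] v=[-4.2779]
Step 28: x=[7.6535] v=[-4.2041]
Step 29: x=[7.4479] v=[-4.1118]
Step 30: x=[7.2478] v=[-4.0013]
Step 31: x=[7.0541] v=[-3.8732]
Step 32: x=[6.8677] v=[-3.7280]
Step 33: x=[6.6894] v=[-3.5663]
Step 34: x=[6.5200] v=[-3.3889]
Step 35: x=[6.3602] v=[-3.1965]
Step 36: x=[6.2107] v=[-2.9900]
Step 37: x=[6.0722] v=[-2.7704]
Step 38: x=[5.9453] v=[-2.5385]
Step 39: x=[5.8305] v=[-2.2954]
Step 40: x=[5.7284] v=[-2.0422]
Step 41: x=[5.6394] v=[-1.7800]
Step 42: x=[5.5639] v=[-1.5099]
Step 43: x=[5.5022] v=[-1.2332]
Step 44: x=[5.4547] v=[-0.9510]
Step 45: x=[5.4215] v=[-0.6647]
Step 46: x=[5.4027] v=[-0.3754]
Step 47: x=[5.3985] v=[-0.0845]
Step 48: x=[5.4088] v=[0.2068]
First v>=0 after going negative at step 48, time=2.4000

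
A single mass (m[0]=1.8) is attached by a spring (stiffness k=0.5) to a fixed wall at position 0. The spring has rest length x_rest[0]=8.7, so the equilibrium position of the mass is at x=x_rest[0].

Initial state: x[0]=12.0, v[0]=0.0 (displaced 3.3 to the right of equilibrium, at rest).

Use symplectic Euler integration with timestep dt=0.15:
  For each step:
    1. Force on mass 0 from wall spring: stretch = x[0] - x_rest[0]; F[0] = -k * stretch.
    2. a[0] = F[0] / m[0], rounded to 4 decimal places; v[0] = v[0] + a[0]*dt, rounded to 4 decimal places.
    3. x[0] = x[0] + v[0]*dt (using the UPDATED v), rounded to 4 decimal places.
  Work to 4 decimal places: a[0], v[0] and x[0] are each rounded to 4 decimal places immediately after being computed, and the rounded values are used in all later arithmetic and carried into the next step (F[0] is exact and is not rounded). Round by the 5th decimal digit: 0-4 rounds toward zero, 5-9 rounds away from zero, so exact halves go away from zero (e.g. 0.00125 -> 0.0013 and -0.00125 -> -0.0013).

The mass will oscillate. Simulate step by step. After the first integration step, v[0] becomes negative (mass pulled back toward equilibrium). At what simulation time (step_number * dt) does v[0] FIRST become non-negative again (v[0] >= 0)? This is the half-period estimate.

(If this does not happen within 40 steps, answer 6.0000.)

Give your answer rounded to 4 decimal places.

Answer: 6.0000

Derivation:
Step 0: x=[12.0000] v=[0.0000]
Step 1: x=[11.9794] v=[-0.1375]
Step 2: x=[11.9383] v=[-0.2741]
Step 3: x=[11.8770] v=[-0.4090]
Step 4: x=[11.7958] v=[-0.5414]
Step 5: x=[11.6952] v=[-0.6704]
Step 6: x=[11.5759] v=[-0.7952]
Step 7: x=[11.4387] v=[-0.9150]
Step 8: x=[11.2843] v=[-1.0291]
Step 9: x=[11.1138] v=[-1.1368]
Step 10: x=[10.9282] v=[-1.2374]
Step 11: x=[10.7287] v=[-1.3302]
Step 12: x=[10.5165] v=[-1.4147]
Step 13: x=[10.2929] v=[-1.4904]
Step 14: x=[10.0594] v=[-1.5568]
Step 15: x=[9.8174] v=[-1.6134]
Step 16: x=[9.5684] v=[-1.6600]
Step 17: x=[9.3140] v=[-1.6962]
Step 18: x=[9.0557] v=[-1.7218]
Step 19: x=[8.7952] v=[-1.7366]
Step 20: x=[8.5341] v=[-1.7406]
Step 21: x=[8.2740] v=[-1.7337]
Step 22: x=[8.0166] v=[-1.7160]
Step 23: x=[7.7635] v=[-1.6875]
Step 24: x=[7.5162] v=[-1.6485]
Step 25: x=[7.2763] v=[-1.5992]
Step 26: x=[7.0453] v=[-1.5399]
Step 27: x=[6.8247] v=[-1.4710]
Step 28: x=[6.6158] v=[-1.3929]
Step 29: x=[6.4199] v=[-1.3061]
Step 30: x=[6.2382] v=[-1.2111]
Step 31: x=[6.0719] v=[-1.1085]
Step 32: x=[5.9221] v=[-0.9990]
Step 33: x=[5.7896] v=[-0.8833]
Step 34: x=[5.6753] v=[-0.7620]
Step 35: x=[5.5799] v=[-0.6360]
Step 36: x=[5.5040] v=[-0.5060]
Step 37: x=[5.4481] v=[-0.3728]
Step 38: x=[5.4125] v=[-0.2373]
Step 39: x=[5.3975] v=[-0.1003]
Step 40: x=[5.4031] v=[0.0373]
First v>=0 after going negative at step 40, time=6.0000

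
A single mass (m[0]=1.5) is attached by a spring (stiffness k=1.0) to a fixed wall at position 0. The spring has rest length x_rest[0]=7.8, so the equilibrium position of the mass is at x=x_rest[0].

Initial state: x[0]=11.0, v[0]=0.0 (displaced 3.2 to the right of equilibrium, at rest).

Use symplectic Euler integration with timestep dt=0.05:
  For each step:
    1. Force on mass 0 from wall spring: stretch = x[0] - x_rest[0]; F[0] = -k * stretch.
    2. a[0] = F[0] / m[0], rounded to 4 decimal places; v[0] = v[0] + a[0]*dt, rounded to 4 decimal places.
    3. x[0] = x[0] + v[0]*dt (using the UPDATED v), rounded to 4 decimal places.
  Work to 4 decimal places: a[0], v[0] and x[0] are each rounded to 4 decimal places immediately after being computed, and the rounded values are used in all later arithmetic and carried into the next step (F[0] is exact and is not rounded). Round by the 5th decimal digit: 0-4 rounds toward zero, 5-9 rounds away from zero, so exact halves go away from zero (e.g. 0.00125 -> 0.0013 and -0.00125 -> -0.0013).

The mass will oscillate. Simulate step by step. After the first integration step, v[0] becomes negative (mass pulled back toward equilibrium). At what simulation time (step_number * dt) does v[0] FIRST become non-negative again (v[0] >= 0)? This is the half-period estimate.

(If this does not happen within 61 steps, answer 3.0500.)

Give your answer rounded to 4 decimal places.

Answer: 3.0500

Derivation:
Step 0: x=[11.0000] v=[0.0000]
Step 1: x=[10.9947] v=[-0.1067]
Step 2: x=[10.9840] v=[-0.2132]
Step 3: x=[10.9680] v=[-0.3193]
Step 4: x=[10.9468] v=[-0.4249]
Step 5: x=[10.9203] v=[-0.5298]
Step 6: x=[10.8886] v=[-0.6338]
Step 7: x=[10.8518] v=[-0.7368]
Step 8: x=[10.8099] v=[-0.8385]
Step 9: x=[10.7630] v=[-0.9388]
Step 10: x=[10.7111] v=[-1.0376]
Step 11: x=[10.6544] v=[-1.1346]
Step 12: x=[10.5929] v=[-1.2297]
Step 13: x=[10.5268] v=[-1.3228]
Step 14: x=[10.4561] v=[-1.4137]
Step 15: x=[10.3810] v=[-1.5022]
Step 16: x=[10.3016] v=[-1.5882]
Step 17: x=[10.2180] v=[-1.6716]
Step 18: x=[10.1304] v=[-1.7522]
Step 19: x=[10.0389] v=[-1.8299]
Step 20: x=[9.9437] v=[-1.9045]
Step 21: x=[9.8449] v=[-1.9760]
Step 22: x=[9.7427] v=[-2.0442]
Step 23: x=[9.6373] v=[-2.1090]
Step 24: x=[9.5288] v=[-2.1702]
Step 25: x=[9.4174] v=[-2.2278]
Step 26: x=[9.3033] v=[-2.2817]
Step 27: x=[9.1867] v=[-2.3318]
Step 28: x=[9.0678] v=[-2.3780]
Step 29: x=[8.9468] v=[-2.4203]
Step 30: x=[8.8239] v=[-2.4585]
Step 31: x=[8.6993] v=[-2.4926]
Step 32: x=[8.5732] v=[-2.5226]
Step 33: x=[8.4458] v=[-2.5484]
Step 34: x=[8.3173] v=[-2.5699]
Step 35: x=[8.1879] v=[-2.5871]
Step 36: x=[8.0579] v=[-2.6000]
Step 37: x=[7.9275] v=[-2.6086]
Step 38: x=[7.7969] v=[-2.6129]
Step 39: x=[7.6663] v=[-2.6128]
Step 40: x=[7.5359] v=[-2.6083]
Step 41: x=[7.4059] v=[-2.5995]
Step 42: x=[7.2766] v=[-2.5864]
Step 43: x=[7.1482] v=[-2.5690]
Step 44: x=[7.0208] v=[-2.5473]
Step 45: x=[6.8947] v=[-2.5213]
Step 46: x=[6.7701] v=[-2.4911]
Step 47: x=[6.6473] v=[-2.4568]
Step 48: x=[6.5264] v=[-2.4184]
Step 49: x=[6.4076] v=[-2.3759]
Step 50: x=[6.2911] v=[-2.3295]
Step 51: x=[6.1771] v=[-2.2792]
Step 52: x=[6.0658] v=[-2.2251]
Step 53: x=[5.9574] v=[-2.1673]
Step 54: x=[5.8521] v=[-2.1059]
Step 55: x=[5.7501] v=[-2.0410]
Step 56: x=[5.6515] v=[-1.9727]
Step 57: x=[5.5564] v=[-1.9011]
Step 58: x=[5.4651] v=[-1.8263]
Step 59: x=[5.3777] v=[-1.7485]
Step 60: x=[5.2943] v=[-1.6678]
Step 61: x=[5.2151] v=[-1.5843]
v[0] did not become non-negative within 61 steps; using fallback time=3.0500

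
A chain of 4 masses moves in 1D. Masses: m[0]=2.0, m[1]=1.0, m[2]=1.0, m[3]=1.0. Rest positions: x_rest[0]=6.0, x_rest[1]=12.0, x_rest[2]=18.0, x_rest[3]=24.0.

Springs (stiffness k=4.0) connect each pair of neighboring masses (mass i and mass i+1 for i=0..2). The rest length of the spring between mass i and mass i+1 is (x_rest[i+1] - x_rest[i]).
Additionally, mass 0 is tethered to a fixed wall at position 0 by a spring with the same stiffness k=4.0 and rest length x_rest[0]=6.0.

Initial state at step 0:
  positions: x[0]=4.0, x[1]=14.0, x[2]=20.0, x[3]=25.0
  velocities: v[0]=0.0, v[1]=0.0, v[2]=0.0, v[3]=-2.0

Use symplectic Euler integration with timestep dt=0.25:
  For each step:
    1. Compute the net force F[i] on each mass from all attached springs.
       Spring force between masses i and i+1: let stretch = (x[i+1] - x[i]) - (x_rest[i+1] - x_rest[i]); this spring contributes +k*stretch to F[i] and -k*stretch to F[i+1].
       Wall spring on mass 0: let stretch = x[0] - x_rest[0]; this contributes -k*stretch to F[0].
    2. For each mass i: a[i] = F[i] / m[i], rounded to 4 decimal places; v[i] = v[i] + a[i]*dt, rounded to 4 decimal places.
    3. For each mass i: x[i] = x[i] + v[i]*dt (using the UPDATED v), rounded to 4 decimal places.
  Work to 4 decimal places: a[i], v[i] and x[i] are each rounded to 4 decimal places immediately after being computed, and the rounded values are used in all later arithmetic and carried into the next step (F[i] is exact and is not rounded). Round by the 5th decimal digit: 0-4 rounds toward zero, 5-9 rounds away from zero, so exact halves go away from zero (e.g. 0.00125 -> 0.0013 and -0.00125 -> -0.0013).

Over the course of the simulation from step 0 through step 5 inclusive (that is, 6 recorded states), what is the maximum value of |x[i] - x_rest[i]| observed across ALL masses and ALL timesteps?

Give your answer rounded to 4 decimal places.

Step 0: x=[4.0000 14.0000 20.0000 25.0000] v=[0.0000 0.0000 0.0000 -2.0000]
Step 1: x=[4.7500 13.0000 19.7500 24.7500] v=[3.0000 -4.0000 -1.0000 -1.0000]
Step 2: x=[5.9375 11.6250 19.0625 24.7500] v=[4.7500 -5.5000 -2.7500 0.0000]
Step 3: x=[7.0938 10.6875 17.9375 24.8281] v=[4.6250 -3.7500 -4.5000 0.3125]
Step 4: x=[7.8126 10.6641 16.7227 24.6836] v=[2.8750 -0.0937 -4.8594 -0.5781]
Step 5: x=[7.9112 11.4425 15.9834 24.0489] v=[0.3945 3.1134 -2.9571 -2.5390]
Max displacement = 2.0166

Answer: 2.0166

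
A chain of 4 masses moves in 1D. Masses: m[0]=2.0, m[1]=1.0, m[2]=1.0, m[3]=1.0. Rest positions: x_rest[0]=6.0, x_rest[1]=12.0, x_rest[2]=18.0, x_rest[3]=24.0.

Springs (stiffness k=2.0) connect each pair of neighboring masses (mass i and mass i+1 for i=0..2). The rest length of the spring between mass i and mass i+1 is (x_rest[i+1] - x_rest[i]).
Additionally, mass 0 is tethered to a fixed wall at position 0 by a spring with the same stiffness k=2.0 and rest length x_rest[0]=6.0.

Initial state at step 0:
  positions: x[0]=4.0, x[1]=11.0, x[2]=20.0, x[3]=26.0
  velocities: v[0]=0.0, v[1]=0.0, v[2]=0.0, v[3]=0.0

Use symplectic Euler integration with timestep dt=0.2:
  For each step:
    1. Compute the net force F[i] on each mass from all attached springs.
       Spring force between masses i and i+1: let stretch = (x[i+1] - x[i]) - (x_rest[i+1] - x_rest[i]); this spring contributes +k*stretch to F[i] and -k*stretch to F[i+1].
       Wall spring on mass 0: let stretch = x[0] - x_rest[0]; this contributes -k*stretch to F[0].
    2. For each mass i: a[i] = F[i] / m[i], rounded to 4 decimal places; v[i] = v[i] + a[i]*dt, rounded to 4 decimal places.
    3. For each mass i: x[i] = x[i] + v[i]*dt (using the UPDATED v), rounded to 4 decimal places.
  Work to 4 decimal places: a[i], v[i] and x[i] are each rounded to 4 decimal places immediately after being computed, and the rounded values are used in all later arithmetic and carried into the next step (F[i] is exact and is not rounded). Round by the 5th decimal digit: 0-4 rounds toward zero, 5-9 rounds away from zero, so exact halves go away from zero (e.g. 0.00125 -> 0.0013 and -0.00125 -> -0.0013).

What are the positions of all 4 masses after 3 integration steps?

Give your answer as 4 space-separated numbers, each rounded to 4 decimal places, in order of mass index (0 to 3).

Answer: 4.7028 11.7935 18.8035 25.9096

Derivation:
Step 0: x=[4.0000 11.0000 20.0000 26.0000] v=[0.0000 0.0000 0.0000 0.0000]
Step 1: x=[4.1200 11.1600 19.7600 26.0000] v=[0.6000 0.8000 -1.2000 0.0000]
Step 2: x=[4.3568 11.4448 19.3312 25.9808] v=[1.1840 1.4240 -2.1440 -0.0960]
Step 3: x=[4.7028 11.7935 18.8035 25.9096] v=[1.7302 1.7434 -2.6387 -0.3558]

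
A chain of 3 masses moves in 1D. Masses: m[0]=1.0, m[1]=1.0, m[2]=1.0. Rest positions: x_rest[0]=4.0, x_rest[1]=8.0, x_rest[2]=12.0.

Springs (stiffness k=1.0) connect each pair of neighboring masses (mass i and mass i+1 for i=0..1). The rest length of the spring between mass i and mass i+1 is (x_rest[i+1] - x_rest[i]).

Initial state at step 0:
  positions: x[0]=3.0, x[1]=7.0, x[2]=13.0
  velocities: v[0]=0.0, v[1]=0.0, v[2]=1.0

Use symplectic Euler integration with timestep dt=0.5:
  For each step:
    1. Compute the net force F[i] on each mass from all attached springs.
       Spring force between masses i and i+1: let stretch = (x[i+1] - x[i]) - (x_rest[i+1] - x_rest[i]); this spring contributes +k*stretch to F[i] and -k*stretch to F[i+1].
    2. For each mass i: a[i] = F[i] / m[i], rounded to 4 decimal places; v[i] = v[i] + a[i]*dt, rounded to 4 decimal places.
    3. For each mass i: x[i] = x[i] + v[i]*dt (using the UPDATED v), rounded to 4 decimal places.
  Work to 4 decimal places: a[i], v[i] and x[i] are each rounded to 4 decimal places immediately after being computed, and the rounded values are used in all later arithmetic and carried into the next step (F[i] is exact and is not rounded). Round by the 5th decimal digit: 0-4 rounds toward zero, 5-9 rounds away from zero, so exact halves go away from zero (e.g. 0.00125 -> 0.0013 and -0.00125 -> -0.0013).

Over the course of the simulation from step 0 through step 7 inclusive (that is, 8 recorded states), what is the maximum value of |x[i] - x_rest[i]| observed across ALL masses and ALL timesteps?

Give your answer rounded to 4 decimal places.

Step 0: x=[3.0000 7.0000 13.0000] v=[0.0000 0.0000 1.0000]
Step 1: x=[3.0000 7.5000 13.0000] v=[0.0000 1.0000 0.0000]
Step 2: x=[3.1250 8.2500 12.6250] v=[0.2500 1.5000 -0.7500]
Step 3: x=[3.5313 8.8125 12.1563] v=[0.8125 1.1250 -0.9375]
Step 4: x=[4.2579 8.8907 11.8516] v=[1.4531 0.1563 -0.6094]
Step 5: x=[5.1427 8.5509 11.8067] v=[1.7695 -0.6797 -0.0899]
Step 6: x=[5.8795 8.1730 11.9478] v=[1.4736 -0.7559 0.2822]
Step 7: x=[6.1897 8.1654 12.1452] v=[0.6204 -0.0153 0.3948]
Max displacement = 2.1897

Answer: 2.1897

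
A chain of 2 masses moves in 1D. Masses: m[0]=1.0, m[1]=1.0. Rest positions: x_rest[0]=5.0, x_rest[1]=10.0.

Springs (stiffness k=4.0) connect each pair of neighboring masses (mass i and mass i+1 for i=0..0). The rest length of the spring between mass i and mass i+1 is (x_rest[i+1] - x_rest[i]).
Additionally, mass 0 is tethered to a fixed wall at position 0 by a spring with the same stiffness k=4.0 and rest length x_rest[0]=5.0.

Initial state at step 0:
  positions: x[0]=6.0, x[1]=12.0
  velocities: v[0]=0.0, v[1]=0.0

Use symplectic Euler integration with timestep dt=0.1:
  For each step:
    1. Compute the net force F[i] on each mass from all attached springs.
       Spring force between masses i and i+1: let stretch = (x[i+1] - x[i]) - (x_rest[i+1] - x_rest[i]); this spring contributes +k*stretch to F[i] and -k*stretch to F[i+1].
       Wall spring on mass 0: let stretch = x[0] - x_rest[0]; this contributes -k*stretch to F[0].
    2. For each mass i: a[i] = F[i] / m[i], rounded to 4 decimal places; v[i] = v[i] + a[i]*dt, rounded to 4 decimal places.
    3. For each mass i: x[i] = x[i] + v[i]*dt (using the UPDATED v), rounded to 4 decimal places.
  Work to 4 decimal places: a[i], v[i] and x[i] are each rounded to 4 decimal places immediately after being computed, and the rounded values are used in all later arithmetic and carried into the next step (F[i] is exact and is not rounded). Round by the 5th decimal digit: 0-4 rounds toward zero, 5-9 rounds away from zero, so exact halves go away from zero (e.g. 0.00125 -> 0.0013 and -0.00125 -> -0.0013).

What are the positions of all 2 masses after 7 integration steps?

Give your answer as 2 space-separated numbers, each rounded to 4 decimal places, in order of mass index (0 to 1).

Step 0: x=[6.0000 12.0000] v=[0.0000 0.0000]
Step 1: x=[6.0000 11.9600] v=[0.0000 -0.4000]
Step 2: x=[5.9984 11.8816] v=[-0.0160 -0.7840]
Step 3: x=[5.9922 11.7679] v=[-0.0621 -1.1373]
Step 4: x=[5.9773 11.6231] v=[-0.1487 -1.4476]
Step 5: x=[5.9492 11.4525] v=[-0.2813 -1.7059]
Step 6: x=[5.9032 11.2618] v=[-0.4597 -1.9072]
Step 7: x=[5.8355 11.0567] v=[-0.6775 -2.0506]

Answer: 5.8355 11.0567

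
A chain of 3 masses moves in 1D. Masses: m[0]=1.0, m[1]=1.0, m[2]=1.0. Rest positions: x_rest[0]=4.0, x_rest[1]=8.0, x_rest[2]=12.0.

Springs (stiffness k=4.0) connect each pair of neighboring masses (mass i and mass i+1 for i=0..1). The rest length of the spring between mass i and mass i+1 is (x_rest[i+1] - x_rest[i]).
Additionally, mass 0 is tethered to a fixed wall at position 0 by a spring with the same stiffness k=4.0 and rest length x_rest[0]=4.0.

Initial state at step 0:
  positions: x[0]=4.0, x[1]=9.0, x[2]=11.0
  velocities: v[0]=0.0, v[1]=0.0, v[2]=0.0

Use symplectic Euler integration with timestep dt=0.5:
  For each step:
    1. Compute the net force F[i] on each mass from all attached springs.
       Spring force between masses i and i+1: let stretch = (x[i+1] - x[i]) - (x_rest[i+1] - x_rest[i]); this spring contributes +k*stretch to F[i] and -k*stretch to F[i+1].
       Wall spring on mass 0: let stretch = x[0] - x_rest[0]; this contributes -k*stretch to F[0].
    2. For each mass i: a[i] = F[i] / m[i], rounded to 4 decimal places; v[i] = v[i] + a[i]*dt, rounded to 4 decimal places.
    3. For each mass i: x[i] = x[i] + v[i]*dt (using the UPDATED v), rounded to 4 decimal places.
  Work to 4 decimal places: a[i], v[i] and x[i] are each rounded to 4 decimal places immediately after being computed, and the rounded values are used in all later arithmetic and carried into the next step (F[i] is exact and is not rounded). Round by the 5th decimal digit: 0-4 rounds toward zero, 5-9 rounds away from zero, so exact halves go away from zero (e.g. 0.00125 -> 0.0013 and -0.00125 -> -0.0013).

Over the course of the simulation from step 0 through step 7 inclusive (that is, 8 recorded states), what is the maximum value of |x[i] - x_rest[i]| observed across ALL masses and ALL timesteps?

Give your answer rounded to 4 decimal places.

Answer: 2.0000

Derivation:
Step 0: x=[4.0000 9.0000 11.0000] v=[0.0000 0.0000 0.0000]
Step 1: x=[5.0000 6.0000 13.0000] v=[2.0000 -6.0000 4.0000]
Step 2: x=[2.0000 9.0000 12.0000] v=[-6.0000 6.0000 -2.0000]
Step 3: x=[4.0000 8.0000 12.0000] v=[4.0000 -2.0000 0.0000]
Step 4: x=[6.0000 7.0000 12.0000] v=[4.0000 -2.0000 0.0000]
Step 5: x=[3.0000 10.0000 11.0000] v=[-6.0000 6.0000 -2.0000]
Step 6: x=[4.0000 7.0000 13.0000] v=[2.0000 -6.0000 4.0000]
Step 7: x=[4.0000 7.0000 13.0000] v=[0.0000 0.0000 0.0000]
Max displacement = 2.0000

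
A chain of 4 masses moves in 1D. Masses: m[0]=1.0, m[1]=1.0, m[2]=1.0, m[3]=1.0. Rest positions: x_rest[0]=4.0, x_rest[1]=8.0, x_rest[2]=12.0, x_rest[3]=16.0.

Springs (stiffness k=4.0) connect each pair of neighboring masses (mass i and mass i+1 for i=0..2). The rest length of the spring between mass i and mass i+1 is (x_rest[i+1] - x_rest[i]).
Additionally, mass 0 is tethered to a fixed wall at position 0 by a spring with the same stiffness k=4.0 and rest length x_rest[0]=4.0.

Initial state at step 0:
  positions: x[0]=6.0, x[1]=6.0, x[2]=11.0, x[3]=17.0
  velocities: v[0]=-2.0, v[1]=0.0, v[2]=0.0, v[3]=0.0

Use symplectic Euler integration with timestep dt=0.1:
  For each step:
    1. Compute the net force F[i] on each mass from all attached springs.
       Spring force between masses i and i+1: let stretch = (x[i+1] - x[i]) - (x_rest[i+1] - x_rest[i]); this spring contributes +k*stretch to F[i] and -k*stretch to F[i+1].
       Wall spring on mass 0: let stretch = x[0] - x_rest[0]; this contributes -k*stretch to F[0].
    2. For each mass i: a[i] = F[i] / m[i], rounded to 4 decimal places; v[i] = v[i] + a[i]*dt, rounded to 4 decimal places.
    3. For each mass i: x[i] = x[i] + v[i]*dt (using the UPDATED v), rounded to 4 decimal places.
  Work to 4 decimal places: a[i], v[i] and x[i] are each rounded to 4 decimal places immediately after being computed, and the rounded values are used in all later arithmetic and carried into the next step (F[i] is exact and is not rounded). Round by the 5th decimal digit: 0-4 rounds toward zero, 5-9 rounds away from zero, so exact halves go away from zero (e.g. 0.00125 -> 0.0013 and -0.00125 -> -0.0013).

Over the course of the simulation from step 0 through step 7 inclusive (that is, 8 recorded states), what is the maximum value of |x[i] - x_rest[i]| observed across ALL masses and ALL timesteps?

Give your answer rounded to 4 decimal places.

Step 0: x=[6.0000 6.0000 11.0000 17.0000] v=[-2.0000 0.0000 0.0000 0.0000]
Step 1: x=[5.5600 6.2000 11.0400 16.9200] v=[-4.4000 2.0000 0.4000 -0.8000]
Step 2: x=[4.9232 6.5680 11.1216 16.7648] v=[-6.3680 3.6800 0.8160 -1.5520]
Step 3: x=[4.1553 7.0524 11.2468 16.5439] v=[-7.6794 4.8435 1.2518 -2.2093]
Step 4: x=[3.3370 7.5886 11.4161 16.2711] v=[-8.1827 5.3624 1.6929 -2.7281]
Step 5: x=[2.5553 8.1079 11.6265 15.9641] v=[-7.8169 5.1928 2.1039 -3.0701]
Step 6: x=[1.8935 8.5458 11.8697 15.6436] v=[-6.6180 4.3792 2.4315 -3.2051]
Step 7: x=[1.4221 8.8506 12.1309 15.3321] v=[-4.7145 3.0478 2.6115 -3.1147]
Max displacement = 2.5779

Answer: 2.5779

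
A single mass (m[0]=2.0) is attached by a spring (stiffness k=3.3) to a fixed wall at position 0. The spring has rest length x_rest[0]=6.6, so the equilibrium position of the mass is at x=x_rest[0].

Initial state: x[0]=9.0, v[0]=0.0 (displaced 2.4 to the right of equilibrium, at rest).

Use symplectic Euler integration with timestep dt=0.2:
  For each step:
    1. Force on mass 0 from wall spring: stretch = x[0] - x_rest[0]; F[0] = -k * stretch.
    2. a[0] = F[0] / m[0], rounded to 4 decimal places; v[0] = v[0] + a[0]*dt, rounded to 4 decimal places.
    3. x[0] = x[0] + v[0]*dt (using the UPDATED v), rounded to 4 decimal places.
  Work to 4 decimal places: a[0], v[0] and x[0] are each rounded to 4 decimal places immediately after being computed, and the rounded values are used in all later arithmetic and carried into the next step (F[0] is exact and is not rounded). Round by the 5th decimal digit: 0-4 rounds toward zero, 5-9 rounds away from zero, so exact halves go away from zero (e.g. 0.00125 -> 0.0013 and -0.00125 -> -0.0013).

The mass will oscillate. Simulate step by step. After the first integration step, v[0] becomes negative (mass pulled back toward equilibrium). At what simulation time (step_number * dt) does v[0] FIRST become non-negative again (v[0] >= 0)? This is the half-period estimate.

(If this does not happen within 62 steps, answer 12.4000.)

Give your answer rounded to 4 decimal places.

Answer: 2.6000

Derivation:
Step 0: x=[9.0000] v=[0.0000]
Step 1: x=[8.8416] v=[-0.7920]
Step 2: x=[8.5353] v=[-1.5317]
Step 3: x=[8.1012] v=[-2.1703]
Step 4: x=[7.5681] v=[-2.6657]
Step 5: x=[6.9711] v=[-2.9852]
Step 6: x=[6.3496] v=[-3.1077]
Step 7: x=[5.7446] v=[-3.0251]
Step 8: x=[5.1960] v=[-2.7428]
Step 9: x=[4.7401] v=[-2.2795]
Step 10: x=[4.4070] v=[-1.6657]
Step 11: x=[4.2186] v=[-0.9420]
Step 12: x=[4.1874] v=[-0.1561]
Step 13: x=[4.3154] v=[0.6401]
First v>=0 after going negative at step 13, time=2.6000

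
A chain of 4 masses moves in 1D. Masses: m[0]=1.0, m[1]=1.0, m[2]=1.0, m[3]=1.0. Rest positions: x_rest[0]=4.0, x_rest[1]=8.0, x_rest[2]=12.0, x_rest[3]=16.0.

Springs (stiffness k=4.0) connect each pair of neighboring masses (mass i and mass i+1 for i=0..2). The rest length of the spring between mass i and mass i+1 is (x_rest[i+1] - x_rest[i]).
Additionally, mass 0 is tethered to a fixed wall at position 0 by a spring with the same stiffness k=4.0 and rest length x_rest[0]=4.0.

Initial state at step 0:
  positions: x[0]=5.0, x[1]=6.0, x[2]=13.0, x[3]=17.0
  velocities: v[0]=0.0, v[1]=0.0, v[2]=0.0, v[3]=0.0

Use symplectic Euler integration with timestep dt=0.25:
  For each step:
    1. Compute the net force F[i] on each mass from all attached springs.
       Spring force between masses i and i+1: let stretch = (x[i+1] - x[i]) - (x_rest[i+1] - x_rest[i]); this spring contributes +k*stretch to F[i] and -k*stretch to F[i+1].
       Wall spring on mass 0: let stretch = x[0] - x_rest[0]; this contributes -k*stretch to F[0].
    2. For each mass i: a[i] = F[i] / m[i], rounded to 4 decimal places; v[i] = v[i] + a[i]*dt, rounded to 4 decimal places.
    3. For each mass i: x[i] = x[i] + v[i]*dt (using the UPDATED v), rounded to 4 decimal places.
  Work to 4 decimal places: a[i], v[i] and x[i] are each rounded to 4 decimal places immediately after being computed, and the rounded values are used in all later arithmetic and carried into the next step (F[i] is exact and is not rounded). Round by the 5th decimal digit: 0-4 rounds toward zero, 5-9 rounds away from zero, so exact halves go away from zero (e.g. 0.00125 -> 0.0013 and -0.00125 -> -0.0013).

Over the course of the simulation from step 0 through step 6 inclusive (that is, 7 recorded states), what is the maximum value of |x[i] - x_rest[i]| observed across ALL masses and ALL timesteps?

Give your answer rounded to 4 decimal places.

Step 0: x=[5.0000 6.0000 13.0000 17.0000] v=[0.0000 0.0000 0.0000 0.0000]
Step 1: x=[4.0000 7.5000 12.2500 17.0000] v=[-4.0000 6.0000 -3.0000 0.0000]
Step 2: x=[2.8750 9.3125 11.5000 16.8125] v=[-4.5000 7.2500 -3.0000 -0.7500]
Step 3: x=[2.6406 10.0625 11.5313 16.2969] v=[-0.9375 3.0000 0.1250 -2.0625]
Step 4: x=[3.6016 9.3242 12.3868 15.5899] v=[3.8438 -2.9531 3.4218 -2.8281]
Step 5: x=[5.0928 7.9209 13.2774 15.0821] v=[5.9648 -5.6131 3.5623 -2.0312]
Step 6: x=[6.0178 7.1497 13.2800 15.1231] v=[3.7001 -3.0847 0.0105 0.1641]
Max displacement = 2.0625

Answer: 2.0625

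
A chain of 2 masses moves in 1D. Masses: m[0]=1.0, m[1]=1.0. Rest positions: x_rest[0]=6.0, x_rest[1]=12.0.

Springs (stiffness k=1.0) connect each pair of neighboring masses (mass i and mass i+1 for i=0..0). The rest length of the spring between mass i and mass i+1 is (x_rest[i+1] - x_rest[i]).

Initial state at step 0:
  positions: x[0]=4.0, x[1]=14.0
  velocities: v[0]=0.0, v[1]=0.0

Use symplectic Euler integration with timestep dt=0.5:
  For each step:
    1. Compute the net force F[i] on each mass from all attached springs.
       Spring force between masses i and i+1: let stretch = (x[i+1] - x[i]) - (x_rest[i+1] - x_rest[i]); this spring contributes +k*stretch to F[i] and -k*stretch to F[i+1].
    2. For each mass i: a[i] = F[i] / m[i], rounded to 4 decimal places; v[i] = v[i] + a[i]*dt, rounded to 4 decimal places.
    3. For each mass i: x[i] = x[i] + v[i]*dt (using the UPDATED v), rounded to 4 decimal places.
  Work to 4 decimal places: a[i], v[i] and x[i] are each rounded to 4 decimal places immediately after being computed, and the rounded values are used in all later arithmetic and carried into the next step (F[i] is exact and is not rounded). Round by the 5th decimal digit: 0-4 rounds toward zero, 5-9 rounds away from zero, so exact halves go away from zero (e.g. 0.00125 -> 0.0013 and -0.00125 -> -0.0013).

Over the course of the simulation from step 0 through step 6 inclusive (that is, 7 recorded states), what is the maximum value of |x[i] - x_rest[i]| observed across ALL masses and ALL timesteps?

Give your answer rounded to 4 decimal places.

Answer: 2.1250

Derivation:
Step 0: x=[4.0000 14.0000] v=[0.0000 0.0000]
Step 1: x=[5.0000 13.0000] v=[2.0000 -2.0000]
Step 2: x=[6.5000 11.5000] v=[3.0000 -3.0000]
Step 3: x=[7.7500 10.2500] v=[2.5000 -2.5000]
Step 4: x=[8.1250 9.8750] v=[0.7500 -0.7500]
Step 5: x=[7.4375 10.5625] v=[-1.3750 1.3750]
Step 6: x=[6.0313 11.9688] v=[-2.8125 2.8125]
Max displacement = 2.1250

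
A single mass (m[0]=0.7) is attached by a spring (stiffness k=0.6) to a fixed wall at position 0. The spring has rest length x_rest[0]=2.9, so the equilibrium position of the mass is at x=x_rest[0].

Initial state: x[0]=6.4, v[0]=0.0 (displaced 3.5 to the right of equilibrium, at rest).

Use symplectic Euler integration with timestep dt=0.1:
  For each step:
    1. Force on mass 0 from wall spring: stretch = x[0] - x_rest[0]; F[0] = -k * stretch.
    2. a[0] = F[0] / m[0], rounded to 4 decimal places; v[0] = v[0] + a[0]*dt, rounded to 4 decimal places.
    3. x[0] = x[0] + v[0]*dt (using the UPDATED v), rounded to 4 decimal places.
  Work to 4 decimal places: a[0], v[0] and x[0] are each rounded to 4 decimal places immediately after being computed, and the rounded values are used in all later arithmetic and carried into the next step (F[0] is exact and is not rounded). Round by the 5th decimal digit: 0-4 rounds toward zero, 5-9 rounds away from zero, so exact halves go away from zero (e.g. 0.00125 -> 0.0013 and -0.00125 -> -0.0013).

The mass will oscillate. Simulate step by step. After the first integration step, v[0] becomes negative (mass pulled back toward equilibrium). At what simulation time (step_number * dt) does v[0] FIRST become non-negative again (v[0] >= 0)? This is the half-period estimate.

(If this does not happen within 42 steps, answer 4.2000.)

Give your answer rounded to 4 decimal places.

Answer: 3.4000

Derivation:
Step 0: x=[6.4000] v=[0.0000]
Step 1: x=[6.3700] v=[-0.3000]
Step 2: x=[6.3103] v=[-0.5974]
Step 3: x=[6.2213] v=[-0.8897]
Step 4: x=[6.1039] v=[-1.1744]
Step 5: x=[5.9590] v=[-1.4490]
Step 6: x=[5.7879] v=[-1.7112]
Step 7: x=[5.5920] v=[-1.9587]
Step 8: x=[5.3731] v=[-2.1894]
Step 9: x=[5.1330] v=[-2.4014]
Step 10: x=[4.8737] v=[-2.5928]
Step 11: x=[4.5975] v=[-2.7620]
Step 12: x=[4.3068] v=[-2.9075]
Step 13: x=[4.0040] v=[-3.0281]
Step 14: x=[3.6917] v=[-3.1227]
Step 15: x=[3.3726] v=[-3.1906]
Step 16: x=[3.0495] v=[-3.2311]
Step 17: x=[2.7251] v=[-3.2439]
Step 18: x=[2.4022] v=[-3.2289]
Step 19: x=[2.0836] v=[-3.1862]
Step 20: x=[1.7720] v=[-3.1162]
Step 21: x=[1.4701] v=[-3.0195]
Step 22: x=[1.1804] v=[-2.8969]
Step 23: x=[0.9055] v=[-2.7495]
Step 24: x=[0.6477] v=[-2.5785]
Step 25: x=[0.4092] v=[-2.3855]
Step 26: x=[0.1920] v=[-2.1720]
Step 27: x=[-0.0020] v=[-1.9399]
Step 28: x=[-0.1711] v=[-1.6912]
Step 29: x=[-0.3139] v=[-1.4280]
Step 30: x=[-0.4292] v=[-1.1525]
Step 31: x=[-0.5159] v=[-0.8671]
Step 32: x=[-0.5733] v=[-0.5743]
Step 33: x=[-0.6010] v=[-0.2766]
Step 34: x=[-0.5987] v=[0.0235]
First v>=0 after going negative at step 34, time=3.4000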